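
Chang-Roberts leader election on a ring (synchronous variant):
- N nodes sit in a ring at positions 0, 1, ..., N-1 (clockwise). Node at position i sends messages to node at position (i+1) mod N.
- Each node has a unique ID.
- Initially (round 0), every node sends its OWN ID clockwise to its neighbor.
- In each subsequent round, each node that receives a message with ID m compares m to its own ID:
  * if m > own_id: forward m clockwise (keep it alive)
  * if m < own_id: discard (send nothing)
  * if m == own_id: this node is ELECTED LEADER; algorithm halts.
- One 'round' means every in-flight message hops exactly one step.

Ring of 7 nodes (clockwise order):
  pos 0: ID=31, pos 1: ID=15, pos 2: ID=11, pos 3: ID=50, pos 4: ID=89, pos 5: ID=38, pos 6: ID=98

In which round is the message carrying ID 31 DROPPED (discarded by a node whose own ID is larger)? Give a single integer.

Round 1: pos1(id15) recv 31: fwd; pos2(id11) recv 15: fwd; pos3(id50) recv 11: drop; pos4(id89) recv 50: drop; pos5(id38) recv 89: fwd; pos6(id98) recv 38: drop; pos0(id31) recv 98: fwd
Round 2: pos2(id11) recv 31: fwd; pos3(id50) recv 15: drop; pos6(id98) recv 89: drop; pos1(id15) recv 98: fwd
Round 3: pos3(id50) recv 31: drop; pos2(id11) recv 98: fwd
Round 4: pos3(id50) recv 98: fwd
Round 5: pos4(id89) recv 98: fwd
Round 6: pos5(id38) recv 98: fwd
Round 7: pos6(id98) recv 98: ELECTED
Message ID 31 originates at pos 0; dropped at pos 3 in round 3

Answer: 3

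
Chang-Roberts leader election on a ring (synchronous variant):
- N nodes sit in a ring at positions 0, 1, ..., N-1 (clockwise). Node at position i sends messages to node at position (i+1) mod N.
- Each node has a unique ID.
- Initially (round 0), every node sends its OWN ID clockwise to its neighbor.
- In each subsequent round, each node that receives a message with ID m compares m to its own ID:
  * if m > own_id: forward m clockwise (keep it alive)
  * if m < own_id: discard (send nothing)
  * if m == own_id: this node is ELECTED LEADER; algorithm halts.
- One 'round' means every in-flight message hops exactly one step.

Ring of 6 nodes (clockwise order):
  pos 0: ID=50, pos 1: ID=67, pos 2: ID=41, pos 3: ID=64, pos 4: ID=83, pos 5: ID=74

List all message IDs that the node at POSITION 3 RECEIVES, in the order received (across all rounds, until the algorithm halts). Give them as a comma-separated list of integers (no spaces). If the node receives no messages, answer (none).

Round 1: pos1(id67) recv 50: drop; pos2(id41) recv 67: fwd; pos3(id64) recv 41: drop; pos4(id83) recv 64: drop; pos5(id74) recv 83: fwd; pos0(id50) recv 74: fwd
Round 2: pos3(id64) recv 67: fwd; pos0(id50) recv 83: fwd; pos1(id67) recv 74: fwd
Round 3: pos4(id83) recv 67: drop; pos1(id67) recv 83: fwd; pos2(id41) recv 74: fwd
Round 4: pos2(id41) recv 83: fwd; pos3(id64) recv 74: fwd
Round 5: pos3(id64) recv 83: fwd; pos4(id83) recv 74: drop
Round 6: pos4(id83) recv 83: ELECTED

Answer: 41,67,74,83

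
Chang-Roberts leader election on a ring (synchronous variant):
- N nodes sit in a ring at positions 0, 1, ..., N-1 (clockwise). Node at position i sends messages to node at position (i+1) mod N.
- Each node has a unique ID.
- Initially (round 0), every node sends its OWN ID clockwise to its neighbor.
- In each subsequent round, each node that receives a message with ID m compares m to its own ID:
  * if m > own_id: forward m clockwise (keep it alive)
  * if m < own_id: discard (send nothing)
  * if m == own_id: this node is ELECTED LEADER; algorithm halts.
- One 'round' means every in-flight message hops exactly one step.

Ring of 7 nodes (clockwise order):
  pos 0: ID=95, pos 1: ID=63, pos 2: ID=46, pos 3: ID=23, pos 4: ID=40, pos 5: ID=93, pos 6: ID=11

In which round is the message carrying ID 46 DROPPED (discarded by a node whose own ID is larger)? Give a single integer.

Answer: 3

Derivation:
Round 1: pos1(id63) recv 95: fwd; pos2(id46) recv 63: fwd; pos3(id23) recv 46: fwd; pos4(id40) recv 23: drop; pos5(id93) recv 40: drop; pos6(id11) recv 93: fwd; pos0(id95) recv 11: drop
Round 2: pos2(id46) recv 95: fwd; pos3(id23) recv 63: fwd; pos4(id40) recv 46: fwd; pos0(id95) recv 93: drop
Round 3: pos3(id23) recv 95: fwd; pos4(id40) recv 63: fwd; pos5(id93) recv 46: drop
Round 4: pos4(id40) recv 95: fwd; pos5(id93) recv 63: drop
Round 5: pos5(id93) recv 95: fwd
Round 6: pos6(id11) recv 95: fwd
Round 7: pos0(id95) recv 95: ELECTED
Message ID 46 originates at pos 2; dropped at pos 5 in round 3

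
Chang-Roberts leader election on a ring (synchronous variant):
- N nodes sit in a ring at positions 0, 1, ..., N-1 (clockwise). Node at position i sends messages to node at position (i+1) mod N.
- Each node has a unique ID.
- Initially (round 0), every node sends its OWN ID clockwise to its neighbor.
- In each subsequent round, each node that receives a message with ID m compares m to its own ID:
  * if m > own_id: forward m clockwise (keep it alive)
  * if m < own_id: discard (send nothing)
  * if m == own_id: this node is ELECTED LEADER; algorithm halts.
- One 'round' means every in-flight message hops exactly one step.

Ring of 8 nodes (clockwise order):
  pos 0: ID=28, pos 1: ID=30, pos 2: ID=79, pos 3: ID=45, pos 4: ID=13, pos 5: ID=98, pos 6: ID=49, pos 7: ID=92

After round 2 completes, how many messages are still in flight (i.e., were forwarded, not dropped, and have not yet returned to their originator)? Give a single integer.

Round 1: pos1(id30) recv 28: drop; pos2(id79) recv 30: drop; pos3(id45) recv 79: fwd; pos4(id13) recv 45: fwd; pos5(id98) recv 13: drop; pos6(id49) recv 98: fwd; pos7(id92) recv 49: drop; pos0(id28) recv 92: fwd
Round 2: pos4(id13) recv 79: fwd; pos5(id98) recv 45: drop; pos7(id92) recv 98: fwd; pos1(id30) recv 92: fwd
After round 2: 3 messages still in flight

Answer: 3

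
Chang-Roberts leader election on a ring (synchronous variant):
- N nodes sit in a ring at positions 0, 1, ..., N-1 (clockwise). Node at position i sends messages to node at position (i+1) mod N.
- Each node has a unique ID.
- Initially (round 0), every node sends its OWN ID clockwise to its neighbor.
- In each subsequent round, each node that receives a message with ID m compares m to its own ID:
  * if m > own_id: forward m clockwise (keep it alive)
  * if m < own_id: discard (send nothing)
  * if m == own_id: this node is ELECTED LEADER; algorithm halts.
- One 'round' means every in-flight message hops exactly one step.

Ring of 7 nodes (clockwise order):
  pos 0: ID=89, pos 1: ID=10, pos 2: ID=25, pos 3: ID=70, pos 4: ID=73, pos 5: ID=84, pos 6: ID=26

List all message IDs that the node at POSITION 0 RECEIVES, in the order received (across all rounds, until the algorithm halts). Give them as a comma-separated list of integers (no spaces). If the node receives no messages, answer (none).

Answer: 26,84,89

Derivation:
Round 1: pos1(id10) recv 89: fwd; pos2(id25) recv 10: drop; pos3(id70) recv 25: drop; pos4(id73) recv 70: drop; pos5(id84) recv 73: drop; pos6(id26) recv 84: fwd; pos0(id89) recv 26: drop
Round 2: pos2(id25) recv 89: fwd; pos0(id89) recv 84: drop
Round 3: pos3(id70) recv 89: fwd
Round 4: pos4(id73) recv 89: fwd
Round 5: pos5(id84) recv 89: fwd
Round 6: pos6(id26) recv 89: fwd
Round 7: pos0(id89) recv 89: ELECTED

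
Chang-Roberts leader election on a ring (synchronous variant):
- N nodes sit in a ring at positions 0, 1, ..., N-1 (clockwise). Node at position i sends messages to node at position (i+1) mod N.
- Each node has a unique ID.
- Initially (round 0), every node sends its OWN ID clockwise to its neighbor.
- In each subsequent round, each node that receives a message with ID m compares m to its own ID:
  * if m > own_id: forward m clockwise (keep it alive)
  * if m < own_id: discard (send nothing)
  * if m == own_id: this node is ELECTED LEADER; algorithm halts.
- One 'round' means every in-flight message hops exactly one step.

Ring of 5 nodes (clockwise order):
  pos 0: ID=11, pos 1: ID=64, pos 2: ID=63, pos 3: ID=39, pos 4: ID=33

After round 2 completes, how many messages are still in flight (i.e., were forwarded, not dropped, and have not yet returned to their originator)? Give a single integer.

Round 1: pos1(id64) recv 11: drop; pos2(id63) recv 64: fwd; pos3(id39) recv 63: fwd; pos4(id33) recv 39: fwd; pos0(id11) recv 33: fwd
Round 2: pos3(id39) recv 64: fwd; pos4(id33) recv 63: fwd; pos0(id11) recv 39: fwd; pos1(id64) recv 33: drop
After round 2: 3 messages still in flight

Answer: 3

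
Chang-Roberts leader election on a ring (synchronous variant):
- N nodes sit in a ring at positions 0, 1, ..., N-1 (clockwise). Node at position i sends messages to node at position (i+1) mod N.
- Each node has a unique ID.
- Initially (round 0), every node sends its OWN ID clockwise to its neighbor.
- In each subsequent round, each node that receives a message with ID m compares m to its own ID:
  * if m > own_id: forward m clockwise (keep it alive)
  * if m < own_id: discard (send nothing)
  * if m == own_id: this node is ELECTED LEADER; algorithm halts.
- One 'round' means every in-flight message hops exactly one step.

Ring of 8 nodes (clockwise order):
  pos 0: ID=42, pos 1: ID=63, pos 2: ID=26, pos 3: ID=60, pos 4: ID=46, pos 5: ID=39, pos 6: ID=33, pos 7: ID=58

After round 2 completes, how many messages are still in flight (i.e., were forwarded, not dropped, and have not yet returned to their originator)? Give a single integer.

Answer: 3

Derivation:
Round 1: pos1(id63) recv 42: drop; pos2(id26) recv 63: fwd; pos3(id60) recv 26: drop; pos4(id46) recv 60: fwd; pos5(id39) recv 46: fwd; pos6(id33) recv 39: fwd; pos7(id58) recv 33: drop; pos0(id42) recv 58: fwd
Round 2: pos3(id60) recv 63: fwd; pos5(id39) recv 60: fwd; pos6(id33) recv 46: fwd; pos7(id58) recv 39: drop; pos1(id63) recv 58: drop
After round 2: 3 messages still in flight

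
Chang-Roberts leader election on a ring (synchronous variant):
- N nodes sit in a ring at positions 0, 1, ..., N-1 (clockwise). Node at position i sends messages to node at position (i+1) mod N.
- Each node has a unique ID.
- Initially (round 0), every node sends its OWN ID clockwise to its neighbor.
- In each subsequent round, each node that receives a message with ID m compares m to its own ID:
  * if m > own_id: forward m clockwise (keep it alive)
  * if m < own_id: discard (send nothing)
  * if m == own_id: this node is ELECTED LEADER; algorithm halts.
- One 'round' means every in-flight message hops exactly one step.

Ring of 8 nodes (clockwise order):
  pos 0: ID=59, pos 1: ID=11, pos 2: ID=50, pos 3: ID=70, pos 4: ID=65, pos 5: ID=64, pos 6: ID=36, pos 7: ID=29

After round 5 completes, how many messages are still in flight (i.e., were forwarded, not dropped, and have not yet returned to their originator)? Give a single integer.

Round 1: pos1(id11) recv 59: fwd; pos2(id50) recv 11: drop; pos3(id70) recv 50: drop; pos4(id65) recv 70: fwd; pos5(id64) recv 65: fwd; pos6(id36) recv 64: fwd; pos7(id29) recv 36: fwd; pos0(id59) recv 29: drop
Round 2: pos2(id50) recv 59: fwd; pos5(id64) recv 70: fwd; pos6(id36) recv 65: fwd; pos7(id29) recv 64: fwd; pos0(id59) recv 36: drop
Round 3: pos3(id70) recv 59: drop; pos6(id36) recv 70: fwd; pos7(id29) recv 65: fwd; pos0(id59) recv 64: fwd
Round 4: pos7(id29) recv 70: fwd; pos0(id59) recv 65: fwd; pos1(id11) recv 64: fwd
Round 5: pos0(id59) recv 70: fwd; pos1(id11) recv 65: fwd; pos2(id50) recv 64: fwd
After round 5: 3 messages still in flight

Answer: 3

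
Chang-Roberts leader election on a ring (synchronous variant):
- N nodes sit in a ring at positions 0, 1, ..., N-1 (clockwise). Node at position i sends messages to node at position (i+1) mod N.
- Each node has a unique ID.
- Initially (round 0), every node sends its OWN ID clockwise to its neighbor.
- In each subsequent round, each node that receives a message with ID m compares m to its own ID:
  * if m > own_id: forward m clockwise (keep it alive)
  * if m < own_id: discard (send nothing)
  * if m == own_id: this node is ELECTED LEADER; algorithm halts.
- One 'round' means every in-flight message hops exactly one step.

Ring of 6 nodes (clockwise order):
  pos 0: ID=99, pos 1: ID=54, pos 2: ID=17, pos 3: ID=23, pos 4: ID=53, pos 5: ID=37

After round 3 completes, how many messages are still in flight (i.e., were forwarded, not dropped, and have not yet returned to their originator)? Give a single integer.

Answer: 2

Derivation:
Round 1: pos1(id54) recv 99: fwd; pos2(id17) recv 54: fwd; pos3(id23) recv 17: drop; pos4(id53) recv 23: drop; pos5(id37) recv 53: fwd; pos0(id99) recv 37: drop
Round 2: pos2(id17) recv 99: fwd; pos3(id23) recv 54: fwd; pos0(id99) recv 53: drop
Round 3: pos3(id23) recv 99: fwd; pos4(id53) recv 54: fwd
After round 3: 2 messages still in flight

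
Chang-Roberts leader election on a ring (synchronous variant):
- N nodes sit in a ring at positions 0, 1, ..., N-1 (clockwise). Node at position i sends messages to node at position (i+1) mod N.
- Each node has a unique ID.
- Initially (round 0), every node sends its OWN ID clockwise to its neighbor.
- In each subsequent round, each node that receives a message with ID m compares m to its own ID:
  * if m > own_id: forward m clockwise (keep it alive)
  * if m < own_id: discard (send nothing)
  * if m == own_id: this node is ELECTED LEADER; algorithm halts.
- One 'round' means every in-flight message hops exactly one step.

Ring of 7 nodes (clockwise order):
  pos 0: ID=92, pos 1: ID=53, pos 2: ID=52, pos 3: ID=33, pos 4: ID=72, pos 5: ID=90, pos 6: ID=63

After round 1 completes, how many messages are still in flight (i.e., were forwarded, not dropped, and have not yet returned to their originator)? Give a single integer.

Round 1: pos1(id53) recv 92: fwd; pos2(id52) recv 53: fwd; pos3(id33) recv 52: fwd; pos4(id72) recv 33: drop; pos5(id90) recv 72: drop; pos6(id63) recv 90: fwd; pos0(id92) recv 63: drop
After round 1: 4 messages still in flight

Answer: 4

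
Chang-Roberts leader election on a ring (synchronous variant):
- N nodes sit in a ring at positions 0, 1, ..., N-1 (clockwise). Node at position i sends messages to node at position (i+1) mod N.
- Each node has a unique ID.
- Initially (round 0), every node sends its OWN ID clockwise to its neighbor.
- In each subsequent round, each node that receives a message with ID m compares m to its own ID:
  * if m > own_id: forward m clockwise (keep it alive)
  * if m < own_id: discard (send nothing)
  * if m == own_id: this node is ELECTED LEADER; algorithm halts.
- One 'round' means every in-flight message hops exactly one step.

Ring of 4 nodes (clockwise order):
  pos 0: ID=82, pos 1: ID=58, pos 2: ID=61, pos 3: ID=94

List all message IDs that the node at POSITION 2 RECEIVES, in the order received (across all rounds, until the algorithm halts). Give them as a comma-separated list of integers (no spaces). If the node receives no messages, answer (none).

Answer: 58,82,94

Derivation:
Round 1: pos1(id58) recv 82: fwd; pos2(id61) recv 58: drop; pos3(id94) recv 61: drop; pos0(id82) recv 94: fwd
Round 2: pos2(id61) recv 82: fwd; pos1(id58) recv 94: fwd
Round 3: pos3(id94) recv 82: drop; pos2(id61) recv 94: fwd
Round 4: pos3(id94) recv 94: ELECTED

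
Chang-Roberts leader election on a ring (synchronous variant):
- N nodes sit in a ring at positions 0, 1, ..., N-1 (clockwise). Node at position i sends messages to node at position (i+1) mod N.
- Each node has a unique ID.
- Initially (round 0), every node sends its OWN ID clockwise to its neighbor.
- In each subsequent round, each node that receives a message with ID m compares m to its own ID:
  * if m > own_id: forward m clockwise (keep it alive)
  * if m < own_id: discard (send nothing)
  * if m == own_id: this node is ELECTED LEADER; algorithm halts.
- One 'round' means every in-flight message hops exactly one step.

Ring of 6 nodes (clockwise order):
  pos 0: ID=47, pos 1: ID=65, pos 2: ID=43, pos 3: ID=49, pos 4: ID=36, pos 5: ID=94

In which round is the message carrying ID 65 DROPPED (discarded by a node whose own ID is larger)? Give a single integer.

Round 1: pos1(id65) recv 47: drop; pos2(id43) recv 65: fwd; pos3(id49) recv 43: drop; pos4(id36) recv 49: fwd; pos5(id94) recv 36: drop; pos0(id47) recv 94: fwd
Round 2: pos3(id49) recv 65: fwd; pos5(id94) recv 49: drop; pos1(id65) recv 94: fwd
Round 3: pos4(id36) recv 65: fwd; pos2(id43) recv 94: fwd
Round 4: pos5(id94) recv 65: drop; pos3(id49) recv 94: fwd
Round 5: pos4(id36) recv 94: fwd
Round 6: pos5(id94) recv 94: ELECTED
Message ID 65 originates at pos 1; dropped at pos 5 in round 4

Answer: 4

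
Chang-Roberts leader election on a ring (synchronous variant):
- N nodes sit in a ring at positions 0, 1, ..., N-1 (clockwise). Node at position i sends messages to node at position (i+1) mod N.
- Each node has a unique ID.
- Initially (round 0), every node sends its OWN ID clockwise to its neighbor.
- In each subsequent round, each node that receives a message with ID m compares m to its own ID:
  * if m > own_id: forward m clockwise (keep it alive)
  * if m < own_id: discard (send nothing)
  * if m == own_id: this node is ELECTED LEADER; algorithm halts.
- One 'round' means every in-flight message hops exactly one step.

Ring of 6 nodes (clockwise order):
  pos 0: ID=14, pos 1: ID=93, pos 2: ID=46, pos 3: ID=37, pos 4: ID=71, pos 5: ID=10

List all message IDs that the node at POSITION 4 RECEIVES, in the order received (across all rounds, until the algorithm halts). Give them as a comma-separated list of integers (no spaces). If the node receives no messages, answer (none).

Round 1: pos1(id93) recv 14: drop; pos2(id46) recv 93: fwd; pos3(id37) recv 46: fwd; pos4(id71) recv 37: drop; pos5(id10) recv 71: fwd; pos0(id14) recv 10: drop
Round 2: pos3(id37) recv 93: fwd; pos4(id71) recv 46: drop; pos0(id14) recv 71: fwd
Round 3: pos4(id71) recv 93: fwd; pos1(id93) recv 71: drop
Round 4: pos5(id10) recv 93: fwd
Round 5: pos0(id14) recv 93: fwd
Round 6: pos1(id93) recv 93: ELECTED

Answer: 37,46,93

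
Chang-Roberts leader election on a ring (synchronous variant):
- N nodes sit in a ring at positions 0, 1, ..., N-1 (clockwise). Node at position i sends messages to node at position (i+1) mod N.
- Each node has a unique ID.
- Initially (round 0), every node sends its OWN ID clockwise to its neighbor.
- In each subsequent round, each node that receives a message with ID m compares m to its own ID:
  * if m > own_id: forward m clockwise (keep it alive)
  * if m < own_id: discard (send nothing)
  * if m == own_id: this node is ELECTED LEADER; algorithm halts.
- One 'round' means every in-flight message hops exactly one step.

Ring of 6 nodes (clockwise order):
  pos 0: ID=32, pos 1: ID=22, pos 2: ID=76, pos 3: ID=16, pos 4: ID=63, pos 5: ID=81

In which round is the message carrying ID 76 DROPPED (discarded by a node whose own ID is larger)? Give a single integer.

Answer: 3

Derivation:
Round 1: pos1(id22) recv 32: fwd; pos2(id76) recv 22: drop; pos3(id16) recv 76: fwd; pos4(id63) recv 16: drop; pos5(id81) recv 63: drop; pos0(id32) recv 81: fwd
Round 2: pos2(id76) recv 32: drop; pos4(id63) recv 76: fwd; pos1(id22) recv 81: fwd
Round 3: pos5(id81) recv 76: drop; pos2(id76) recv 81: fwd
Round 4: pos3(id16) recv 81: fwd
Round 5: pos4(id63) recv 81: fwd
Round 6: pos5(id81) recv 81: ELECTED
Message ID 76 originates at pos 2; dropped at pos 5 in round 3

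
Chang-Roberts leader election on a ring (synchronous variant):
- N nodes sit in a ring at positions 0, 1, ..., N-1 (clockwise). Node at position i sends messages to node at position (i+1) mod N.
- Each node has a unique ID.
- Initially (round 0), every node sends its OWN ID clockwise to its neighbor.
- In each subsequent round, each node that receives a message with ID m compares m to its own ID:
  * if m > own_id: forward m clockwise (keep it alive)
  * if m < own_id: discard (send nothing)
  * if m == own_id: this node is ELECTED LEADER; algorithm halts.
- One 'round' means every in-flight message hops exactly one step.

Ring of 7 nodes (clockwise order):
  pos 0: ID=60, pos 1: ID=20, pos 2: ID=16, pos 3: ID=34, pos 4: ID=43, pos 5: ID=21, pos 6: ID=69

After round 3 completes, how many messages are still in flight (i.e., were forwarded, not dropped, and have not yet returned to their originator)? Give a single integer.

Answer: 2

Derivation:
Round 1: pos1(id20) recv 60: fwd; pos2(id16) recv 20: fwd; pos3(id34) recv 16: drop; pos4(id43) recv 34: drop; pos5(id21) recv 43: fwd; pos6(id69) recv 21: drop; pos0(id60) recv 69: fwd
Round 2: pos2(id16) recv 60: fwd; pos3(id34) recv 20: drop; pos6(id69) recv 43: drop; pos1(id20) recv 69: fwd
Round 3: pos3(id34) recv 60: fwd; pos2(id16) recv 69: fwd
After round 3: 2 messages still in flight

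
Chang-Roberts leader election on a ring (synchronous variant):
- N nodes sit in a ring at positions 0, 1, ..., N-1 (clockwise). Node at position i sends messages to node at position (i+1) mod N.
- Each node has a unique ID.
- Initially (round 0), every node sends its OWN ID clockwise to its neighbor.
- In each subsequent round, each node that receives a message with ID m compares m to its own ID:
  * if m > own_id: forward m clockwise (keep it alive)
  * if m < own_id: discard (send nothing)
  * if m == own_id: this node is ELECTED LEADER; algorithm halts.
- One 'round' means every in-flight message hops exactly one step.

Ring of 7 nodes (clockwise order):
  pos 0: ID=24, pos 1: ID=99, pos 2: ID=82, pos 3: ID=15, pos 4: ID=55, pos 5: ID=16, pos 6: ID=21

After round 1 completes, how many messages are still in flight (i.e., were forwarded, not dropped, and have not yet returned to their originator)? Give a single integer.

Answer: 3

Derivation:
Round 1: pos1(id99) recv 24: drop; pos2(id82) recv 99: fwd; pos3(id15) recv 82: fwd; pos4(id55) recv 15: drop; pos5(id16) recv 55: fwd; pos6(id21) recv 16: drop; pos0(id24) recv 21: drop
After round 1: 3 messages still in flight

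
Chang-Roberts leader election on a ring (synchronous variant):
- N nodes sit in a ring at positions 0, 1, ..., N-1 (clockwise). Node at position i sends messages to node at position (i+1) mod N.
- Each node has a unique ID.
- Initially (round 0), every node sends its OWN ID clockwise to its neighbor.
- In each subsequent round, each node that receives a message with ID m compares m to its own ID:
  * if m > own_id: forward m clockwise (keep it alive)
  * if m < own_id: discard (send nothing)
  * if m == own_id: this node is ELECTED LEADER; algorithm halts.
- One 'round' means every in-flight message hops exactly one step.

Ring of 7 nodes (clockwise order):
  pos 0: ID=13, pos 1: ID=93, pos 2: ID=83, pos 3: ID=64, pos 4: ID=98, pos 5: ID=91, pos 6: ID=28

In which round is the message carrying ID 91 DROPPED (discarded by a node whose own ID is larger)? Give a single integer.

Answer: 3

Derivation:
Round 1: pos1(id93) recv 13: drop; pos2(id83) recv 93: fwd; pos3(id64) recv 83: fwd; pos4(id98) recv 64: drop; pos5(id91) recv 98: fwd; pos6(id28) recv 91: fwd; pos0(id13) recv 28: fwd
Round 2: pos3(id64) recv 93: fwd; pos4(id98) recv 83: drop; pos6(id28) recv 98: fwd; pos0(id13) recv 91: fwd; pos1(id93) recv 28: drop
Round 3: pos4(id98) recv 93: drop; pos0(id13) recv 98: fwd; pos1(id93) recv 91: drop
Round 4: pos1(id93) recv 98: fwd
Round 5: pos2(id83) recv 98: fwd
Round 6: pos3(id64) recv 98: fwd
Round 7: pos4(id98) recv 98: ELECTED
Message ID 91 originates at pos 5; dropped at pos 1 in round 3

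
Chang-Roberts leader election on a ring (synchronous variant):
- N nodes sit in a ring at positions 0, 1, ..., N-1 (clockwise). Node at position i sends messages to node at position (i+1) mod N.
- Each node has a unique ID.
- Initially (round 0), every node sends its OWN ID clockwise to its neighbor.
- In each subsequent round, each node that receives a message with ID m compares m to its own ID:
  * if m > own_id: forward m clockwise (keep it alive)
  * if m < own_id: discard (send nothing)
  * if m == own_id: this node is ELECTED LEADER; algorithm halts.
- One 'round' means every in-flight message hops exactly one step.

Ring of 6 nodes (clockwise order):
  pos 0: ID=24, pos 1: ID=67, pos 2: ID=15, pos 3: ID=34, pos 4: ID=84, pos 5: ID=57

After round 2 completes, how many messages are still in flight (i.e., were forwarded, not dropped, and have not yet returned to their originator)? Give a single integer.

Round 1: pos1(id67) recv 24: drop; pos2(id15) recv 67: fwd; pos3(id34) recv 15: drop; pos4(id84) recv 34: drop; pos5(id57) recv 84: fwd; pos0(id24) recv 57: fwd
Round 2: pos3(id34) recv 67: fwd; pos0(id24) recv 84: fwd; pos1(id67) recv 57: drop
After round 2: 2 messages still in flight

Answer: 2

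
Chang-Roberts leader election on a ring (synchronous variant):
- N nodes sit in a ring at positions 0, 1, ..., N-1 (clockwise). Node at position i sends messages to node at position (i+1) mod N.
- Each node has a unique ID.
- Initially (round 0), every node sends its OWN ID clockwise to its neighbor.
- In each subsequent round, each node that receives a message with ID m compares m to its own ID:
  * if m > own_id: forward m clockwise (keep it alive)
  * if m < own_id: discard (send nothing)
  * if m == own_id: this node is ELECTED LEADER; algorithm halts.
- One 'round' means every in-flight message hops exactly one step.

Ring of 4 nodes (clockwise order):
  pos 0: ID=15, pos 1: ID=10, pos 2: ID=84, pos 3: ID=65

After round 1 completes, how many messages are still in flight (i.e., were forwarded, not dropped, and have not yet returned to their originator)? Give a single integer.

Answer: 3

Derivation:
Round 1: pos1(id10) recv 15: fwd; pos2(id84) recv 10: drop; pos3(id65) recv 84: fwd; pos0(id15) recv 65: fwd
After round 1: 3 messages still in flight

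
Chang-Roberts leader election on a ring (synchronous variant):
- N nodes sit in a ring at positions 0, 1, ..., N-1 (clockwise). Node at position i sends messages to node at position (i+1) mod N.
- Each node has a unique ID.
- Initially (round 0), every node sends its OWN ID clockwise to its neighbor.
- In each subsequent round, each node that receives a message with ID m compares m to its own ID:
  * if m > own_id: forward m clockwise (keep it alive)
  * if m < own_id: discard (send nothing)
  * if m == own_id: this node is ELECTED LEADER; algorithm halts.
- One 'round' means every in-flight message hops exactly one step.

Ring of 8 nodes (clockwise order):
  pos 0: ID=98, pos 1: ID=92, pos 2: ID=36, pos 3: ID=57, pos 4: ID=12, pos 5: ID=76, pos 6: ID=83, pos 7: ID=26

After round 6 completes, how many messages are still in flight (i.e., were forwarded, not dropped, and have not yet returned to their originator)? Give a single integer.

Answer: 2

Derivation:
Round 1: pos1(id92) recv 98: fwd; pos2(id36) recv 92: fwd; pos3(id57) recv 36: drop; pos4(id12) recv 57: fwd; pos5(id76) recv 12: drop; pos6(id83) recv 76: drop; pos7(id26) recv 83: fwd; pos0(id98) recv 26: drop
Round 2: pos2(id36) recv 98: fwd; pos3(id57) recv 92: fwd; pos5(id76) recv 57: drop; pos0(id98) recv 83: drop
Round 3: pos3(id57) recv 98: fwd; pos4(id12) recv 92: fwd
Round 4: pos4(id12) recv 98: fwd; pos5(id76) recv 92: fwd
Round 5: pos5(id76) recv 98: fwd; pos6(id83) recv 92: fwd
Round 6: pos6(id83) recv 98: fwd; pos7(id26) recv 92: fwd
After round 6: 2 messages still in flight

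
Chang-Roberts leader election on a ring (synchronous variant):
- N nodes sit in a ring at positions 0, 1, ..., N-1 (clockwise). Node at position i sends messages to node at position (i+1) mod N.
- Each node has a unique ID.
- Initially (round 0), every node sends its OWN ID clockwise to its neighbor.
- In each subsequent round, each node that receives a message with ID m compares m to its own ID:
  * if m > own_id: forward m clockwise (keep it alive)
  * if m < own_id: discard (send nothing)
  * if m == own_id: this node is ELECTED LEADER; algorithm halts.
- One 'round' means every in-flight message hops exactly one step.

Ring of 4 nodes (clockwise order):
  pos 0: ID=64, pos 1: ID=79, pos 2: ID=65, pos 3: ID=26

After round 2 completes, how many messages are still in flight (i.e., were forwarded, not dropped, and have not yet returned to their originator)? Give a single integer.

Round 1: pos1(id79) recv 64: drop; pos2(id65) recv 79: fwd; pos3(id26) recv 65: fwd; pos0(id64) recv 26: drop
Round 2: pos3(id26) recv 79: fwd; pos0(id64) recv 65: fwd
After round 2: 2 messages still in flight

Answer: 2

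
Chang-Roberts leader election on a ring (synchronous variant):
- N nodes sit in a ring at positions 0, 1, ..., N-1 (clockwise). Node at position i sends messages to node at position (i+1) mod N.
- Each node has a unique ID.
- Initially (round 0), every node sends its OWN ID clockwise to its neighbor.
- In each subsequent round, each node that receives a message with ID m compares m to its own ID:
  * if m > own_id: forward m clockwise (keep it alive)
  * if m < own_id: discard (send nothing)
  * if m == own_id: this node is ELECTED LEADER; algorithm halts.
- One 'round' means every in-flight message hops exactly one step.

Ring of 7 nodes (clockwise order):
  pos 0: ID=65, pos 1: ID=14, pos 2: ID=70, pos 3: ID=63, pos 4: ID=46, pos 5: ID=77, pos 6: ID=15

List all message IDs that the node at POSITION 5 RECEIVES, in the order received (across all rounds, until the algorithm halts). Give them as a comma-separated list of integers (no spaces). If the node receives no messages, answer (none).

Round 1: pos1(id14) recv 65: fwd; pos2(id70) recv 14: drop; pos3(id63) recv 70: fwd; pos4(id46) recv 63: fwd; pos5(id77) recv 46: drop; pos6(id15) recv 77: fwd; pos0(id65) recv 15: drop
Round 2: pos2(id70) recv 65: drop; pos4(id46) recv 70: fwd; pos5(id77) recv 63: drop; pos0(id65) recv 77: fwd
Round 3: pos5(id77) recv 70: drop; pos1(id14) recv 77: fwd
Round 4: pos2(id70) recv 77: fwd
Round 5: pos3(id63) recv 77: fwd
Round 6: pos4(id46) recv 77: fwd
Round 7: pos5(id77) recv 77: ELECTED

Answer: 46,63,70,77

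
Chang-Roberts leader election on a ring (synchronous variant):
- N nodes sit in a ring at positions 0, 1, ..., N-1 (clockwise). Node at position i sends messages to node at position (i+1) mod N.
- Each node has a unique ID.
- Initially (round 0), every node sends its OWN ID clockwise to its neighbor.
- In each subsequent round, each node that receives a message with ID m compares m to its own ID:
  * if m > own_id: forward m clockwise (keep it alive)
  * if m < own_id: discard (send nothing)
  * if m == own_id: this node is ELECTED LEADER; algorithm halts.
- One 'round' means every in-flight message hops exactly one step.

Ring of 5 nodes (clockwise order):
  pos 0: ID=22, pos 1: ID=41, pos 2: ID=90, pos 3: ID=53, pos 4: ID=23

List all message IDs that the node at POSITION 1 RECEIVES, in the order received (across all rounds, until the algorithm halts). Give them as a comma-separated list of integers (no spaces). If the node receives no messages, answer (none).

Answer: 22,23,53,90

Derivation:
Round 1: pos1(id41) recv 22: drop; pos2(id90) recv 41: drop; pos3(id53) recv 90: fwd; pos4(id23) recv 53: fwd; pos0(id22) recv 23: fwd
Round 2: pos4(id23) recv 90: fwd; pos0(id22) recv 53: fwd; pos1(id41) recv 23: drop
Round 3: pos0(id22) recv 90: fwd; pos1(id41) recv 53: fwd
Round 4: pos1(id41) recv 90: fwd; pos2(id90) recv 53: drop
Round 5: pos2(id90) recv 90: ELECTED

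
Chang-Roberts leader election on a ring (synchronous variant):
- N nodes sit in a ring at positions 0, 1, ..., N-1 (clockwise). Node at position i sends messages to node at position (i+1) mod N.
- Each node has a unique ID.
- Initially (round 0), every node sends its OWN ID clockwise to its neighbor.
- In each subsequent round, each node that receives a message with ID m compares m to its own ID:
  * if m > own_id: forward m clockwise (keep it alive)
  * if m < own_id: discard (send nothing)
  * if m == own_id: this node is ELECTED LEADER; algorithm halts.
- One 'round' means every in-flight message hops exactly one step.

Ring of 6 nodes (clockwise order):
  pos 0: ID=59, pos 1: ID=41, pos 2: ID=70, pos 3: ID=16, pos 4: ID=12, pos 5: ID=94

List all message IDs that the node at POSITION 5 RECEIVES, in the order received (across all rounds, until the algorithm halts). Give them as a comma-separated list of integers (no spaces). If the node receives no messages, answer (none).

Answer: 12,16,70,94

Derivation:
Round 1: pos1(id41) recv 59: fwd; pos2(id70) recv 41: drop; pos3(id16) recv 70: fwd; pos4(id12) recv 16: fwd; pos5(id94) recv 12: drop; pos0(id59) recv 94: fwd
Round 2: pos2(id70) recv 59: drop; pos4(id12) recv 70: fwd; pos5(id94) recv 16: drop; pos1(id41) recv 94: fwd
Round 3: pos5(id94) recv 70: drop; pos2(id70) recv 94: fwd
Round 4: pos3(id16) recv 94: fwd
Round 5: pos4(id12) recv 94: fwd
Round 6: pos5(id94) recv 94: ELECTED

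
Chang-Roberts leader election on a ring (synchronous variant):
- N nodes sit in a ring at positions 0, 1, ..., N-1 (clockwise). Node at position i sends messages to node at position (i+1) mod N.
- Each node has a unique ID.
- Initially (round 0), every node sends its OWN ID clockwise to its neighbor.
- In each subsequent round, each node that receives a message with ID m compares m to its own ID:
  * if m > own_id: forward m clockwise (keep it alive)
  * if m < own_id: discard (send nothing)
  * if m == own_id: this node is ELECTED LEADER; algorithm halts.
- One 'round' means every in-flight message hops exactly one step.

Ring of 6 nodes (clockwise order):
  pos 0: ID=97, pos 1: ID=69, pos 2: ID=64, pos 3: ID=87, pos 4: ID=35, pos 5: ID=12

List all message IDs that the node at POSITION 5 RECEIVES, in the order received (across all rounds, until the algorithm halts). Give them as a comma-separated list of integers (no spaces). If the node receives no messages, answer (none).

Answer: 35,87,97

Derivation:
Round 1: pos1(id69) recv 97: fwd; pos2(id64) recv 69: fwd; pos3(id87) recv 64: drop; pos4(id35) recv 87: fwd; pos5(id12) recv 35: fwd; pos0(id97) recv 12: drop
Round 2: pos2(id64) recv 97: fwd; pos3(id87) recv 69: drop; pos5(id12) recv 87: fwd; pos0(id97) recv 35: drop
Round 3: pos3(id87) recv 97: fwd; pos0(id97) recv 87: drop
Round 4: pos4(id35) recv 97: fwd
Round 5: pos5(id12) recv 97: fwd
Round 6: pos0(id97) recv 97: ELECTED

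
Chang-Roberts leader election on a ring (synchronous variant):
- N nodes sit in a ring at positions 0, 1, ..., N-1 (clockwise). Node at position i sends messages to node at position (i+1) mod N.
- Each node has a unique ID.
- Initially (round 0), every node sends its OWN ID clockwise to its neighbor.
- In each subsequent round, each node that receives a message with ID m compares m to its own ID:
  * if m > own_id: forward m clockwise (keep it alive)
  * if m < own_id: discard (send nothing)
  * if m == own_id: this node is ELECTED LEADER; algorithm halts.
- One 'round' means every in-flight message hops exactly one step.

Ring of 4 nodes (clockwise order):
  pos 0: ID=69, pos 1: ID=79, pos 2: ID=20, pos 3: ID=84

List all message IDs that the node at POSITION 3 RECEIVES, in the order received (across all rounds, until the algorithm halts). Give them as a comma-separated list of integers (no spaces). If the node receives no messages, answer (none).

Round 1: pos1(id79) recv 69: drop; pos2(id20) recv 79: fwd; pos3(id84) recv 20: drop; pos0(id69) recv 84: fwd
Round 2: pos3(id84) recv 79: drop; pos1(id79) recv 84: fwd
Round 3: pos2(id20) recv 84: fwd
Round 4: pos3(id84) recv 84: ELECTED

Answer: 20,79,84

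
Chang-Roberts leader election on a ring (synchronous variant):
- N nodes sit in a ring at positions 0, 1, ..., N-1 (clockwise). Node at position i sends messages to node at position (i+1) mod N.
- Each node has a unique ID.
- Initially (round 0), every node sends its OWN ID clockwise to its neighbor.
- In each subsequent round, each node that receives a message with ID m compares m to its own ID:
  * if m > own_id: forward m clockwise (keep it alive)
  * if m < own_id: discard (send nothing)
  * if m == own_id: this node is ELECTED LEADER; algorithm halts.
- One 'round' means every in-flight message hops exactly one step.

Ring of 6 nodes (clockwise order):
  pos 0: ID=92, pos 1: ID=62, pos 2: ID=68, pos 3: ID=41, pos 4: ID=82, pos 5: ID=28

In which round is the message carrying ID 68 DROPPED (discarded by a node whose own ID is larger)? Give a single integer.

Round 1: pos1(id62) recv 92: fwd; pos2(id68) recv 62: drop; pos3(id41) recv 68: fwd; pos4(id82) recv 41: drop; pos5(id28) recv 82: fwd; pos0(id92) recv 28: drop
Round 2: pos2(id68) recv 92: fwd; pos4(id82) recv 68: drop; pos0(id92) recv 82: drop
Round 3: pos3(id41) recv 92: fwd
Round 4: pos4(id82) recv 92: fwd
Round 5: pos5(id28) recv 92: fwd
Round 6: pos0(id92) recv 92: ELECTED
Message ID 68 originates at pos 2; dropped at pos 4 in round 2

Answer: 2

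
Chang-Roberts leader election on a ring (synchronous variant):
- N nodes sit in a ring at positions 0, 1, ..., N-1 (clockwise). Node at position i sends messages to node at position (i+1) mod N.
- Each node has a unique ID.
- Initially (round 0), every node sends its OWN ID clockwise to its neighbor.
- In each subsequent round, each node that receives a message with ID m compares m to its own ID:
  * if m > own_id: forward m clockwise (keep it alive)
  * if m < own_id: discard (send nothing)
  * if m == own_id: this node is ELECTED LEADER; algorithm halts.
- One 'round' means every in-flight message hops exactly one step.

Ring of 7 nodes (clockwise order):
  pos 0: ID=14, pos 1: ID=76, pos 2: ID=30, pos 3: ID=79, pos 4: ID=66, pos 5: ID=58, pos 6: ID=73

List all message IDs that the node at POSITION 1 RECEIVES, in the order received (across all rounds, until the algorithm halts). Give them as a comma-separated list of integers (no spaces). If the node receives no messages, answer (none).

Round 1: pos1(id76) recv 14: drop; pos2(id30) recv 76: fwd; pos3(id79) recv 30: drop; pos4(id66) recv 79: fwd; pos5(id58) recv 66: fwd; pos6(id73) recv 58: drop; pos0(id14) recv 73: fwd
Round 2: pos3(id79) recv 76: drop; pos5(id58) recv 79: fwd; pos6(id73) recv 66: drop; pos1(id76) recv 73: drop
Round 3: pos6(id73) recv 79: fwd
Round 4: pos0(id14) recv 79: fwd
Round 5: pos1(id76) recv 79: fwd
Round 6: pos2(id30) recv 79: fwd
Round 7: pos3(id79) recv 79: ELECTED

Answer: 14,73,79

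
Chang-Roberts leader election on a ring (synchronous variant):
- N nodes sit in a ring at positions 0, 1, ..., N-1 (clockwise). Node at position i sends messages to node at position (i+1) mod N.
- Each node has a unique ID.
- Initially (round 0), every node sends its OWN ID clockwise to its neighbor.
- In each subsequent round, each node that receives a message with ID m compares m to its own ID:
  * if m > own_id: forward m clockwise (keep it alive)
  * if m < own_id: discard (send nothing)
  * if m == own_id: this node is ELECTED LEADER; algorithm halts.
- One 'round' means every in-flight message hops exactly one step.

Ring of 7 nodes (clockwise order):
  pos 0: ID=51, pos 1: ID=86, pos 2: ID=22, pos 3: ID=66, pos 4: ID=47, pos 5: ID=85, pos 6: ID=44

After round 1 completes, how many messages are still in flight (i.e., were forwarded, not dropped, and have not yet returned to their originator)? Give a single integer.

Answer: 3

Derivation:
Round 1: pos1(id86) recv 51: drop; pos2(id22) recv 86: fwd; pos3(id66) recv 22: drop; pos4(id47) recv 66: fwd; pos5(id85) recv 47: drop; pos6(id44) recv 85: fwd; pos0(id51) recv 44: drop
After round 1: 3 messages still in flight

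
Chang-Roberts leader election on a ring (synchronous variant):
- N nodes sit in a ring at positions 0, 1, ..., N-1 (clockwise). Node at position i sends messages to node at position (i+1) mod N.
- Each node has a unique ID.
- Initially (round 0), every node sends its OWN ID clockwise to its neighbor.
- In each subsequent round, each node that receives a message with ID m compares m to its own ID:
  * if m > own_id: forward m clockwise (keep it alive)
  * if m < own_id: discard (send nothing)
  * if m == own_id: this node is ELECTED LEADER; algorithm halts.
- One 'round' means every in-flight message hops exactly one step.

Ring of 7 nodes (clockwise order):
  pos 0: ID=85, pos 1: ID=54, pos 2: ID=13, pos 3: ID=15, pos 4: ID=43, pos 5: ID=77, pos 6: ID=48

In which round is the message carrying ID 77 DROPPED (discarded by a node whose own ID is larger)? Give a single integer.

Answer: 2

Derivation:
Round 1: pos1(id54) recv 85: fwd; pos2(id13) recv 54: fwd; pos3(id15) recv 13: drop; pos4(id43) recv 15: drop; pos5(id77) recv 43: drop; pos6(id48) recv 77: fwd; pos0(id85) recv 48: drop
Round 2: pos2(id13) recv 85: fwd; pos3(id15) recv 54: fwd; pos0(id85) recv 77: drop
Round 3: pos3(id15) recv 85: fwd; pos4(id43) recv 54: fwd
Round 4: pos4(id43) recv 85: fwd; pos5(id77) recv 54: drop
Round 5: pos5(id77) recv 85: fwd
Round 6: pos6(id48) recv 85: fwd
Round 7: pos0(id85) recv 85: ELECTED
Message ID 77 originates at pos 5; dropped at pos 0 in round 2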